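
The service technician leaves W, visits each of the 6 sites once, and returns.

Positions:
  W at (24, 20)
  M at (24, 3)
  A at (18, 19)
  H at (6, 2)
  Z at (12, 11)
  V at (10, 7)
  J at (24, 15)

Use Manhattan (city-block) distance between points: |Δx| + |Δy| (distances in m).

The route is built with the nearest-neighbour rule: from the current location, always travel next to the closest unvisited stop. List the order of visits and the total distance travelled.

From W: distances to unvisited — J=5, A=7, M=17, Z=21, V=27, H=36. Nearest is J (5).
From J: distances to unvisited — A=10, M=12, Z=16, V=22, H=31. Nearest is A (10).
From A: distances to unvisited — Z=14, V=20, M=22, H=29. Nearest is Z (14).
From Z: distances to unvisited — V=6, H=15, M=20. Nearest is V (6).
From V: distances to unvisited — H=9, M=18. Nearest is H (9).
From H: distances to unvisited — M=19. Nearest is M (19).
Return M→W: 17.
Total = 5 + 10 + 14 + 6 + 9 + 19 + 17 = 80.

Total distance 80 m via the nearest-neighbour route W → J → A → Z → V → H → M → W.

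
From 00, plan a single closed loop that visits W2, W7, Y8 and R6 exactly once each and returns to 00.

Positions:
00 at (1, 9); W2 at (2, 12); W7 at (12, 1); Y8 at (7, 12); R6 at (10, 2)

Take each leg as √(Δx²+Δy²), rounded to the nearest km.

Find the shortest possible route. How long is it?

With 4 stops there are 4!/2 = 12 distinct round trips (a route and its reverse cost the same).
00 - W2 - W7 - Y8 - R6 - 00: 3+15+12+10+11 = 51
00 - W2 - W7 - R6 - Y8 - 00: 3+15+2+10+7 = 37
00 - W2 - Y8 - W7 - R6 - 00: 3+5+12+2+11 = 33
00 - W2 - Y8 - R6 - W7 - 00: 3+5+10+2+14 = 34
00 - W2 - R6 - W7 - Y8 - 00: 3+13+2+12+7 = 37
00 - W2 - R6 - Y8 - W7 - 00: 3+13+10+12+14 = 52
00 - W7 - W2 - Y8 - R6 - 00: 14+15+5+10+11 = 55
00 - W7 - W2 - R6 - Y8 - 00: 14+15+13+10+7 = 59
00 - W7 - Y8 - W2 - R6 - 00: 14+12+5+13+11 = 55
00 - W7 - R6 - W2 - Y8 - 00: 14+2+13+5+7 = 41
00 - Y8 - W2 - W7 - R6 - 00: 7+5+15+2+11 = 40
00 - Y8 - W7 - W2 - R6 - 00: 7+12+15+13+11 = 58
The minimum is 33.
One optimal route: 00 → W2 → Y8 → W7 → R6 → 00 (or its reverse).

Shortest round trip = 33 km.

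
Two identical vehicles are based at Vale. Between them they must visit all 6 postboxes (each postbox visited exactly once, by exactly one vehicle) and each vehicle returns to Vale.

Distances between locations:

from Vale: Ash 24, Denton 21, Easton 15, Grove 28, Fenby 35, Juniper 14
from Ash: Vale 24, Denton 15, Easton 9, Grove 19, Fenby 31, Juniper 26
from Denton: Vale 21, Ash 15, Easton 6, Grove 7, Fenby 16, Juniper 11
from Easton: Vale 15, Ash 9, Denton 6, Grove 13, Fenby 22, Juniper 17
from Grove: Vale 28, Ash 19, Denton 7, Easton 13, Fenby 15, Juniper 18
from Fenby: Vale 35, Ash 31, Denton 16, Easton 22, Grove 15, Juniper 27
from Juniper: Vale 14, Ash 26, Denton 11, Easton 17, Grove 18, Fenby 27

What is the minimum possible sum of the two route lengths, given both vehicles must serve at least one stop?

123 — the smallest possible combined total.

There are 2^5 − 1 = 31 ways to divide the 6 stops into two non-empty groups. For each, the best each vehicle can do is its own shortest tour through its group:
  {Ash} + {Denton, Easton, Grove, Fenby, Juniper}: 48 + 84 = 132
  {Denton} + {Ash, Easton, Grove, Fenby, Juniper}: 42 + 99 = 141
  {Ash, Denton} + {Easton, Grove, Fenby, Juniper}: 60 + 84 = 144
  {Easton} + {Ash, Denton, Grove, Fenby, Juniper}: 30 + 99 = 129
  {Ash, Easton} + {Denton, Grove, Fenby, Juniper}: 48 + 82 = 130
  {Denton, Easton} + {Ash, Grove, Fenby, Juniper}: 42 + 99 = 141
  … (31 splits in total)
  {Ash, Denton, Easton, Grove, Fenby} + {Juniper}: 95 + 28 = 123  ← best
Best: vehicle 1 Vale → Ash → Grove → Fenby → Denton → Easton → Vale = 95; vehicle 2 Vale → Juniper → Vale = 28; combined 123.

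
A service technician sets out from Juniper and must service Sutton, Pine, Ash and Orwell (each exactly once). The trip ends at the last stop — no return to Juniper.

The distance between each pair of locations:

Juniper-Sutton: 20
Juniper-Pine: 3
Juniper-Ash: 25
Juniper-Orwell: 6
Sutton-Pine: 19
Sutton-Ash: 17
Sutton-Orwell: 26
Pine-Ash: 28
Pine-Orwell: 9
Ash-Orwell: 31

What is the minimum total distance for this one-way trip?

There are 4! = 24 possible orderings.
Juniper - Sutton - Pine - Ash - Orwell: 20+19+28+31 = 98
Juniper - Sutton - Pine - Orwell - Ash: 20+19+9+31 = 79
Juniper - Sutton - Ash - Pine - Orwell: 20+17+28+9 = 74
Juniper - Sutton - Ash - Orwell - Pine: 20+17+31+9 = 77
Juniper - Sutton - Orwell - Pine - Ash: 20+26+9+28 = 83
Juniper - Sutton - Orwell - Ash - Pine: 20+26+31+28 = 105
Juniper - Pine - Sutton - Ash - Orwell: 3+19+17+31 = 70
Juniper - Pine - Sutton - Orwell - Ash: 3+19+26+31 = 79
Juniper - Pine - Ash - Sutton - Orwell: 3+28+17+26 = 74
Juniper - Pine - Ash - Orwell - Sutton: 3+28+31+26 = 88
Juniper - Pine - Orwell - Sutton - Ash: 3+9+26+17 = 55
Juniper - Pine - Orwell - Ash - Sutton: 3+9+31+17 = 60
Juniper - Ash - Sutton - Pine - Orwell: 25+17+19+9 = 70
Juniper - Ash - Sutton - Orwell - Pine: 25+17+26+9 = 77
… (10 more)
Juniper - Orwell - Pine - Sutton - Ash: 6+9+19+17 = 51  ← best
The minimum is 51.
One shortest path: Juniper → Orwell → Pine → Sutton → Ash.

Shortest open route: 51.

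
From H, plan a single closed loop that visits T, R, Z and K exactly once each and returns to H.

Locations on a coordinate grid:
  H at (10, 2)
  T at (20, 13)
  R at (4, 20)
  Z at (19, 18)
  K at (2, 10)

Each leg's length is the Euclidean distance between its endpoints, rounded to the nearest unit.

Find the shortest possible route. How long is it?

H→T→R→Z→K→H: 15+17+15+19+11 = 77
H→T→R→K→Z→H: 15+17+10+19+18 = 79
H→T→Z→R→K→H: 15+5+15+10+11 = 56
H→T→Z→K→R→H: 15+5+19+10+19 = 68
H→T→K→R→Z→H: 15+18+10+15+18 = 76
H→T→K→Z→R→H: 15+18+19+15+19 = 86
H→R→T→Z→K→H: 19+17+5+19+11 = 71
H→R→T→K→Z→H: 19+17+18+19+18 = 91
H→R→Z→T→K→H: 19+15+5+18+11 = 68
H→R→K→T→Z→H: 19+10+18+5+18 = 70
H→Z→T→R→K→H: 18+5+17+10+11 = 61
H→Z→R→T→K→H: 18+15+17+18+11 = 79
The minimum is 56.
One optimal route: H → T → Z → R → K → H (or its reverse).

56 — the shortest possible round trip.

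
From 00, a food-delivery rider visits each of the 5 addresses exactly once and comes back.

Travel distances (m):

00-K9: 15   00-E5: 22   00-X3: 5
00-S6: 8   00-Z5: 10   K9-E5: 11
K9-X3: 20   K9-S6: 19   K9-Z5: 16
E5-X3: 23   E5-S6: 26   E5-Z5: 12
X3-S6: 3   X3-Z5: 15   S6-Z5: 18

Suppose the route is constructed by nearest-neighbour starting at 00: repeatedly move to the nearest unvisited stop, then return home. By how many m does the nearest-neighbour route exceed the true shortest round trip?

Excess over optimum: 4 m.

00: X3=5, S6=8, Z5=10, K9=15, E5=22 ⇒ X3
X3: S6=3, Z5=15, K9=20, E5=23 ⇒ S6
S6: Z5=18, K9=19, E5=26 ⇒ Z5
Z5: E5=12, K9=16 ⇒ E5
E5: K9=11 ⇒ K9
NN route 00 → X3 → S6 → Z5 → E5 → K9 → 00 costs 64.
Optimal: 00 → X3 → S6 → K9 → E5 → Z5 → 00 costs 60 (by enumerating all 60 distinct tours).
Excess = 64 − 60 = 4.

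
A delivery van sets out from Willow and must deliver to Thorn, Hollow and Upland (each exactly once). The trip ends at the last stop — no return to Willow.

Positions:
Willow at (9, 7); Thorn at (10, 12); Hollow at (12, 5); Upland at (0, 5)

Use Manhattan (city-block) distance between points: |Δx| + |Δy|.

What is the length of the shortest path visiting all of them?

There are 3! = 6 possible orderings.
Willow → Thorn → Hollow → Upland: 6+9+12 = 27
Willow → Thorn → Upland → Hollow: 6+17+12 = 35
Willow → Hollow → Thorn → Upland: 5+9+17 = 31
Willow → Hollow → Upland → Thorn: 5+12+17 = 34
Willow → Upland → Thorn → Hollow: 11+17+9 = 37
Willow → Upland → Hollow → Thorn: 11+12+9 = 32
The minimum is 27.
One shortest path: Willow → Thorn → Hollow → Upland.

Shortest open route: 27.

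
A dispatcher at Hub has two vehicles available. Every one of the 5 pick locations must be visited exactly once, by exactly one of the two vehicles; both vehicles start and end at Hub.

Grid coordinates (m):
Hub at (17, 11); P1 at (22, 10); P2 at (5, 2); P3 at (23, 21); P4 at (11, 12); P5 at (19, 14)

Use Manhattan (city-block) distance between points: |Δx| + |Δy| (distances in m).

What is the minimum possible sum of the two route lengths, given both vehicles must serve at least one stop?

Check every non-empty split of the stops between the two vehicles; for each half take its own optimal tour:
  {P1} + {P2, P3, P4, P5}: 12 + 74 = 86
  {P2} + {P1, P3, P4, P5}: 42 + 46 = 88
  {P1, P2} + {P3, P4, P5}: 52 + 44 = 96
  {P3} + {P1, P2, P4, P5}: 32 + 60 = 92
  {P1, P3} + {P2, P4, P5}: 34 + 52 = 86
  {P2, P3} + {P1, P4, P5}: 74 + 30 = 104
  … (15 splits in total)
  {P2, P4} + {P1, P3, P5}: 44 + 34 = 78  ← best
Best: vehicle 1 Hub → P2 → P4 → Hub = 44; vehicle 2 Hub → P1 → P3 → P5 → Hub = 34; combined 78.

Minimum combined distance: 78 m.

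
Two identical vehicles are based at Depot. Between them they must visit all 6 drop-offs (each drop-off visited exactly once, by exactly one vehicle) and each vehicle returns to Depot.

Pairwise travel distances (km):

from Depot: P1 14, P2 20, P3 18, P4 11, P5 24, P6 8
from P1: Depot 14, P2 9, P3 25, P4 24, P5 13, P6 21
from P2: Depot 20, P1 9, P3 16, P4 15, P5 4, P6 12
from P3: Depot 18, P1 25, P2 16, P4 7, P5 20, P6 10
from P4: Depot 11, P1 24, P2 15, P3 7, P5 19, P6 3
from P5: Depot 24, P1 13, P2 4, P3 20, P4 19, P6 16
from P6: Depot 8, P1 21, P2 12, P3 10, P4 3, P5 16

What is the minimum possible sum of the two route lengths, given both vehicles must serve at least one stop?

Check every non-empty split of the stops between the two vehicles; for each half take its own optimal tour:
  {P1} + {P2, P3, P4, P5, P6}: 28 + 62 = 90
  {P2} + {P1, P3, P4, P5, P6}: 40 + 65 = 105
  {P1, P2} + {P3, P4, P5, P6}: 43 + 62 = 105
  {P3} + {P1, P2, P4, P5, P6}: 36 + 57 = 93
  {P1, P3} + {P2, P4, P5, P6}: 57 + 54 = 111
  {P2, P3} + {P1, P4, P5, P6}: 54 + 57 = 111
  … (31 splits in total)
  {P1, P2, P3, P4, P5} + {P6}: 65 + 16 = 81  ← best
Best: vehicle 1 Depot → P1 → P2 → P5 → P3 → P4 → Depot = 65; vehicle 2 Depot → P6 → Depot = 16; combined 81.

Minimum combined distance: 81 km.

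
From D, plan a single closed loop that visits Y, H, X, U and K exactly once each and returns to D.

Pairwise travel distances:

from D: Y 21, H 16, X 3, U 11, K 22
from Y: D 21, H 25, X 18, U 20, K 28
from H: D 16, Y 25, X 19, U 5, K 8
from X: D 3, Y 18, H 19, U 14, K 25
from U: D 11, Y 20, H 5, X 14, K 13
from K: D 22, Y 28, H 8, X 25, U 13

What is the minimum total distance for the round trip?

There are 60 distinct closed tours to check (reversals are equivalent).
D→Y→H→X→U→K→D: 21+25+19+14+13+22 = 114
D→Y→H→X→K→U→D: 21+25+19+25+13+11 = 114
D→Y→H→U→X→K→D: 21+25+5+14+25+22 = 112
D→Y→H→U→K→X→D: 21+25+5+13+25+3 = 92
D→Y→H→K→X→U→D: 21+25+8+25+14+11 = 104
D→Y→H→K→U→X→D: 21+25+8+13+14+3 = 84
D→Y→X→H→U→K→D: 21+18+19+5+13+22 = 98
D→Y→X→H→K→U→D: 21+18+19+8+13+11 = 90
D→Y→X→U→H→K→D: 21+18+14+5+8+22 = 88
D→Y→X→U→K→H→D: 21+18+14+13+8+16 = 90
D→Y→X→K→H→U→D: 21+18+25+8+5+11 = 88
D→Y→X→K→U→H→D: 21+18+25+13+5+16 = 98
D→Y→U→H→X→K→D: 21+20+5+19+25+22 = 112
D→Y→U→H→K→X→D: 21+20+5+8+25+3 = 82
… (46 more)
D→X→Y→K→H→U→D: 3+18+28+8+5+11 = 73  ← best
The minimum is 73.
One optimal route: D → X → Y → K → H → U → D (or its reverse).

Minimum total distance: 73.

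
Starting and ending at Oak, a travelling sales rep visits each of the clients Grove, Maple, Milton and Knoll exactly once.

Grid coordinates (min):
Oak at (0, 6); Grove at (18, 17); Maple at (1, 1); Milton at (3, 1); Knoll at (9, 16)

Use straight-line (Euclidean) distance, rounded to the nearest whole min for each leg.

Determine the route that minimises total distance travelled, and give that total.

There are 12 distinct closed tours to check (reversals are equivalent).
Oak → Grove → Maple → Milton → Knoll → Oak: 21+23+2+16+13 = 75
Oak → Grove → Maple → Knoll → Milton → Oak: 21+23+17+16+6 = 83
Oak → Grove → Milton → Maple → Knoll → Oak: 21+22+2+17+13 = 75
Oak → Grove → Milton → Knoll → Maple → Oak: 21+22+16+17+5 = 81
Oak → Grove → Knoll → Maple → Milton → Oak: 21+9+17+2+6 = 55
Oak → Grove → Knoll → Milton → Maple → Oak: 21+9+16+2+5 = 53
Oak → Maple → Grove → Milton → Knoll → Oak: 5+23+22+16+13 = 79
Oak → Maple → Grove → Knoll → Milton → Oak: 5+23+9+16+6 = 59
Oak → Maple → Milton → Grove → Knoll → Oak: 5+2+22+9+13 = 51
Oak → Maple → Knoll → Grove → Milton → Oak: 5+17+9+22+6 = 59
Oak → Milton → Grove → Maple → Knoll → Oak: 6+22+23+17+13 = 81
Oak → Milton → Maple → Grove → Knoll → Oak: 6+2+23+9+13 = 53
The minimum is 51.
One optimal route: Oak → Maple → Milton → Grove → Knoll → Oak (or its reverse).

51 min — the shortest possible round trip.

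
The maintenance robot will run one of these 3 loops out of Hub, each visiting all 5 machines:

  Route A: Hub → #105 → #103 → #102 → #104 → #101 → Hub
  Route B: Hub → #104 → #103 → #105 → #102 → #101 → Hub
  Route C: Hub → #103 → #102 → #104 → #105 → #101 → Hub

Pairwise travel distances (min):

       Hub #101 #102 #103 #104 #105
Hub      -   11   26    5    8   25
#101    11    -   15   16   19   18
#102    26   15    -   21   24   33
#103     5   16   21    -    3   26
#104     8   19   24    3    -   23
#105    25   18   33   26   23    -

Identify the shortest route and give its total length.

Route A: 25 + 26 + 21 + 24 + 19 + 11 = 126
Route B: 8 + 3 + 26 + 33 + 15 + 11 = 96
Route C: 5 + 21 + 24 + 23 + 18 + 11 = 102

Shortest is Route B, total 96 min.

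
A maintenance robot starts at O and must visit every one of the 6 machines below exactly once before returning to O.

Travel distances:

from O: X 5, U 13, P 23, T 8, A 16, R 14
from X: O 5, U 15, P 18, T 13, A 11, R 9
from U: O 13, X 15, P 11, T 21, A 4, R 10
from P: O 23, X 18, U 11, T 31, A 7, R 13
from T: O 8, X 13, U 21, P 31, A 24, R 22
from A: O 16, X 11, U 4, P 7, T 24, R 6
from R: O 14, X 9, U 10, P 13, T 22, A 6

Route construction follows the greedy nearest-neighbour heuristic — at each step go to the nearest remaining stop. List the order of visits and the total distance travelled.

Nearest-neighbour total = 74; route O → X → R → A → U → P → T → O.

From O: distances to unvisited — X=5, T=8, U=13, R=14, A=16, P=23. Nearest is X (5).
From X: distances to unvisited — R=9, A=11, T=13, U=15, P=18. Nearest is R (9).
From R: distances to unvisited — A=6, U=10, P=13, T=22. Nearest is A (6).
From A: distances to unvisited — U=4, P=7, T=24. Nearest is U (4).
From U: distances to unvisited — P=11, T=21. Nearest is P (11).
From P: distances to unvisited — T=31. Nearest is T (31).
Return T→O: 8.
Total = 5 + 9 + 6 + 4 + 11 + 31 + 8 = 74.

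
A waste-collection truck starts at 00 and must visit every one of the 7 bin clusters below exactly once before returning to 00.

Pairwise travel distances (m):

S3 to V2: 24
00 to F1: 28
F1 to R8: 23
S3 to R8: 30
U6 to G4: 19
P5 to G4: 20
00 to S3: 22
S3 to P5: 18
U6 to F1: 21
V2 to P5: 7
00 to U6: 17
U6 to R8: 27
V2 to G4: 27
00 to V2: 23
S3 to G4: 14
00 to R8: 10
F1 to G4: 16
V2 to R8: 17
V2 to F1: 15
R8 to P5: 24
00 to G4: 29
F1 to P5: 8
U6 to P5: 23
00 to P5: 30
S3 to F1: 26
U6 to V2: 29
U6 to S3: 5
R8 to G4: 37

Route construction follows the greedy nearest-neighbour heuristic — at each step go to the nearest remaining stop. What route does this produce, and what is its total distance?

From 00: distances to unvisited — R8=10, U6=17, S3=22, V2=23, F1=28, G4=29, P5=30. Nearest is R8 (10).
From R8: distances to unvisited — V2=17, F1=23, P5=24, U6=27, S3=30, G4=37. Nearest is V2 (17).
From V2: distances to unvisited — P5=7, F1=15, S3=24, G4=27, U6=29. Nearest is P5 (7).
From P5: distances to unvisited — F1=8, S3=18, G4=20, U6=23. Nearest is F1 (8).
From F1: distances to unvisited — G4=16, U6=21, S3=26. Nearest is G4 (16).
From G4: distances to unvisited — S3=14, U6=19. Nearest is S3 (14).
From S3: distances to unvisited — U6=5. Nearest is U6 (5).
Return U6→00: 17.
Total = 10 + 17 + 7 + 8 + 16 + 14 + 5 + 17 = 94.

Nearest-neighbour total = 94 m; route 00 → R8 → V2 → P5 → F1 → G4 → S3 → U6 → 00.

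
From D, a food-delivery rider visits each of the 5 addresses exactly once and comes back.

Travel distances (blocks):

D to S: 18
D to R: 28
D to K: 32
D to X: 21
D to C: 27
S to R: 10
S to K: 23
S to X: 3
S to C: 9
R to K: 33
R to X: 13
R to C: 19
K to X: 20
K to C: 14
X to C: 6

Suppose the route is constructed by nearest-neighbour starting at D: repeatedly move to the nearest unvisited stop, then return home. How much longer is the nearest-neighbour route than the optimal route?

From D: S=18, X=21, C=27, R=28, K=32 → choose S (18).
From S: X=3, C=9, R=10, K=23 → choose X (3).
From X: C=6, R=13, K=20 → choose C (6).
From C: K=14, R=19 → choose K (14).
From K: R=33 → choose R (33).
NN route D → S → X → C → K → R → D costs 102.
Optimal: D → S → R → X → C → K → D costs 93 (by enumerating all 60 distinct tours).
Excess = 102 − 93 = 9.

9 blocks longer than the optimal tour.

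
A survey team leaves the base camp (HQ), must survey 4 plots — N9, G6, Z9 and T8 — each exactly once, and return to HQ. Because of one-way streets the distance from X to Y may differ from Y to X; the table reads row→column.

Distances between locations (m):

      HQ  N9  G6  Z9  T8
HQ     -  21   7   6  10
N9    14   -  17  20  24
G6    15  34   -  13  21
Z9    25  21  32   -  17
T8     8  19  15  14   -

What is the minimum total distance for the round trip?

Shortest round trip = 70 m.

HQ→N9→G6→Z9→T8→HQ: 21+17+13+17+8 = 76
HQ→N9→G6→T8→Z9→HQ: 21+17+21+14+25 = 98
HQ→N9→Z9→G6→T8→HQ: 21+20+32+21+8 = 102
HQ→N9→Z9→T8→G6→HQ: 21+20+17+15+15 = 88
HQ→N9→T8→G6→Z9→HQ: 21+24+15+13+25 = 98
HQ→N9→T8→Z9→G6→HQ: 21+24+14+32+15 = 106
HQ→G6→N9→Z9→T8→HQ: 7+34+20+17+8 = 86
HQ→G6→N9→T8→Z9→HQ: 7+34+24+14+25 = 104
HQ→G6→Z9→N9→T8→HQ: 7+13+21+24+8 = 73
HQ→G6→Z9→T8→N9→HQ: 7+13+17+19+14 = 70
HQ→G6→T8→N9→Z9→HQ: 7+21+19+20+25 = 92
HQ→G6→T8→Z9→N9→HQ: 7+21+14+21+14 = 77
HQ→Z9→N9→G6→T8→HQ: 6+21+17+21+8 = 73
HQ→Z9→N9→T8→G6→HQ: 6+21+24+15+15 = 81
… (10 more)
The minimum is 70.
One optimal route: HQ → G6 → Z9 → T8 → N9 → HQ.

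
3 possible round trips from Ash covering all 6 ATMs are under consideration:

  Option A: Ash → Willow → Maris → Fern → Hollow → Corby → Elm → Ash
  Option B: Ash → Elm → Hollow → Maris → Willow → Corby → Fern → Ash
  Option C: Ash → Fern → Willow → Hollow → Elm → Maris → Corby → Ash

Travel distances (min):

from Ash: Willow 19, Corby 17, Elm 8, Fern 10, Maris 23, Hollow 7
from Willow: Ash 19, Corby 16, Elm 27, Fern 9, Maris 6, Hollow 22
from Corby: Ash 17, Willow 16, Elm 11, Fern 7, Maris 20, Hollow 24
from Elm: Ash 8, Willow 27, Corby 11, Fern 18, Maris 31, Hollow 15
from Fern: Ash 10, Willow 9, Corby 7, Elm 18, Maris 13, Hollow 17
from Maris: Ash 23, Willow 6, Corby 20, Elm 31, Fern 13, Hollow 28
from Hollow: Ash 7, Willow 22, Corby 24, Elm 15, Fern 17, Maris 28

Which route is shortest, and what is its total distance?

Shortest is Option B, total 90 min.

Option A: 19 + 6 + 13 + 17 + 24 + 11 + 8 = 98
Option B: 8 + 15 + 28 + 6 + 16 + 7 + 10 = 90
Option C: 10 + 9 + 22 + 15 + 31 + 20 + 17 = 124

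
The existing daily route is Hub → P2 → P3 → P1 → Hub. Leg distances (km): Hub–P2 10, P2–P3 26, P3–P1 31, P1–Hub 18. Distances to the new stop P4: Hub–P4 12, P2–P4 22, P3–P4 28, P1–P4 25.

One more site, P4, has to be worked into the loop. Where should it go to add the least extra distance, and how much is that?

Adding 19 km by placing P4 on the P1–Hub leg.

Insertion cost between consecutive stops i–j is d(i,P4) + d(P4,j) − d(i,j):
  between Hub and P2: 12 + 22 − 10 = 24
  between P2 and P3: 22 + 28 − 26 = 24
  between P3 and P1: 28 + 25 − 31 = 22
  between P1 and Hub: 25 + 12 − 18 = 19
Cheapest insertion is between P1 and Hub, adding 19.
New total = 85 + 19 = 104.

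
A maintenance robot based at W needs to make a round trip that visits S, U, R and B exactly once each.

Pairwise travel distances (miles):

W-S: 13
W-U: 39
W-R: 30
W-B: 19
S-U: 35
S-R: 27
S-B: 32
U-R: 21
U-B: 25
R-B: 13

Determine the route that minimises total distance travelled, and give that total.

Minimum total distance: 101 miles.

With 4 stops there are 4!/2 = 12 distinct round trips (a route and its reverse cost the same).
W → S → U → R → B → W: 13+35+21+13+19 = 101
W → S → U → B → R → W: 13+35+25+13+30 = 116
W → S → R → U → B → W: 13+27+21+25+19 = 105
W → S → R → B → U → W: 13+27+13+25+39 = 117
W → S → B → U → R → W: 13+32+25+21+30 = 121
W → S → B → R → U → W: 13+32+13+21+39 = 118
W → U → S → R → B → W: 39+35+27+13+19 = 133
W → U → S → B → R → W: 39+35+32+13+30 = 149
W → U → R → S → B → W: 39+21+27+32+19 = 138
W → U → B → S → R → W: 39+25+32+27+30 = 153
W → R → S → U → B → W: 30+27+35+25+19 = 136
W → R → U → S → B → W: 30+21+35+32+19 = 137
The minimum is 101.
One optimal route: W → S → U → R → B → W (or its reverse).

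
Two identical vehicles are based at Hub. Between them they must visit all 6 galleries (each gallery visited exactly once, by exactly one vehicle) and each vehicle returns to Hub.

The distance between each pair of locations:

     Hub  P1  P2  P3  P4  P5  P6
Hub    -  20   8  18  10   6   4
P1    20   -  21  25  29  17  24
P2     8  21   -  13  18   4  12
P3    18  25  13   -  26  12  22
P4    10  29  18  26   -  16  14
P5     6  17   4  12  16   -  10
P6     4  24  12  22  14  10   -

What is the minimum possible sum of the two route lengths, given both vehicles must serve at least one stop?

Check every non-empty split of the stops between the two vehicles; for each half take its own optimal tour:
  {P1} + {P2, P3, P4, P5, P6}: 40 + 67 = 107
  {P2} + {P1, P3, P4, P5, P6}: 16 + 90 = 106
  {P1, P2} + {P3, P4, P5, P6}: 49 + 62 = 111
  {P3} + {P1, P2, P4, P5, P6}: 36 + 76 = 112
  {P1, P3} + {P2, P4, P5, P6}: 63 + 46 = 109
  {P2, P3} + {P1, P4, P5, P6}: 39 + 70 = 109
  … (31 splits in total)
  {P1, P2, P3, P4, P5} + {P6}: 87 + 8 = 95  ← best
Best: vehicle 1 Hub → P4 → P1 → P3 → P2 → P5 → Hub = 87; vehicle 2 Hub → P6 → Hub = 8; combined 95.

95 — the smallest possible combined total.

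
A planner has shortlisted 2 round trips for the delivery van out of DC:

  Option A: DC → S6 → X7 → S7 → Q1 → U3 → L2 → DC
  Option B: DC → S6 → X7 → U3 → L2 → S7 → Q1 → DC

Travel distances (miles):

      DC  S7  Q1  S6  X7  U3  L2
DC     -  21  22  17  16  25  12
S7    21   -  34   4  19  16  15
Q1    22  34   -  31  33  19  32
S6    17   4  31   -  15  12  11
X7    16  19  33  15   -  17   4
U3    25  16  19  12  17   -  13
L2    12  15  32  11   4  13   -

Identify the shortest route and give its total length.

Option A: 17 + 15 + 19 + 34 + 19 + 13 + 12 = 129
Option B: 17 + 15 + 17 + 13 + 15 + 34 + 22 = 133

Shortest is Option A, total 129 miles.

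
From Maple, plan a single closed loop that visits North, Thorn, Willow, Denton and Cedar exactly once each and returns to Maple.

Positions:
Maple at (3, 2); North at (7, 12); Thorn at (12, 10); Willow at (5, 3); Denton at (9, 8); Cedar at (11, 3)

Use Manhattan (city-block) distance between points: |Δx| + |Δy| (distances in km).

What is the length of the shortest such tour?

42 km — the shortest possible round trip.

With 5 stops there are 5!/2 = 60 distinct round trips (a route and its reverse cost the same).
Maple → North → Thorn → Willow → Denton → Cedar → Maple: 14+7+14+9+7+9 = 60
Maple → North → Thorn → Willow → Cedar → Denton → Maple: 14+7+14+6+7+12 = 60
Maple → North → Thorn → Denton → Willow → Cedar → Maple: 14+7+5+9+6+9 = 50
Maple → North → Thorn → Denton → Cedar → Willow → Maple: 14+7+5+7+6+3 = 42
Maple → North → Thorn → Cedar → Willow → Denton → Maple: 14+7+8+6+9+12 = 56
Maple → North → Thorn → Cedar → Denton → Willow → Maple: 14+7+8+7+9+3 = 48
Maple → North → Willow → Thorn → Denton → Cedar → Maple: 14+11+14+5+7+9 = 60
Maple → North → Willow → Thorn → Cedar → Denton → Maple: 14+11+14+8+7+12 = 66
Maple → North → Willow → Denton → Thorn → Cedar → Maple: 14+11+9+5+8+9 = 56
Maple → North → Willow → Denton → Cedar → Thorn → Maple: 14+11+9+7+8+17 = 66
Maple → North → Willow → Cedar → Thorn → Denton → Maple: 14+11+6+8+5+12 = 56
Maple → North → Willow → Cedar → Denton → Thorn → Maple: 14+11+6+7+5+17 = 60
Maple → North → Denton → Thorn → Willow → Cedar → Maple: 14+6+5+14+6+9 = 54
Maple → North → Denton → Thorn → Cedar → Willow → Maple: 14+6+5+8+6+3 = 42
… (46 more)
The minimum is 42.
One optimal route: Maple → North → Thorn → Denton → Cedar → Willow → Maple (or its reverse).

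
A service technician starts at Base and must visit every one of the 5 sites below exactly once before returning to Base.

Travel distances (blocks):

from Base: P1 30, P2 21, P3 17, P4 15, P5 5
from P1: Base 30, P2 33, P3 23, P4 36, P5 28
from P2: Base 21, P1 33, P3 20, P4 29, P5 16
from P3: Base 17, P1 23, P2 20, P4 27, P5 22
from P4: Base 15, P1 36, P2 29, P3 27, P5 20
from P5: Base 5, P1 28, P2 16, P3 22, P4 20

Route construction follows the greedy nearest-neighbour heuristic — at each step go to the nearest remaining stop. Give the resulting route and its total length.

115 blocks along Base → P5 → P2 → P3 → P1 → P4 → Base.

At Base the remaining stops are P5 5, P4 15, P3 17, P2 21, P1 30; go to P5.
At P5 the remaining stops are P2 16, P4 20, P3 22, P1 28; go to P2.
At P2 the remaining stops are P3 20, P4 29, P1 33; go to P3.
At P3 the remaining stops are P1 23, P4 27; go to P1.
At P1 the remaining stops are P4 36; go to P4.
Return P4→Base: 15.
Total = 5 + 16 + 20 + 23 + 36 + 15 = 115.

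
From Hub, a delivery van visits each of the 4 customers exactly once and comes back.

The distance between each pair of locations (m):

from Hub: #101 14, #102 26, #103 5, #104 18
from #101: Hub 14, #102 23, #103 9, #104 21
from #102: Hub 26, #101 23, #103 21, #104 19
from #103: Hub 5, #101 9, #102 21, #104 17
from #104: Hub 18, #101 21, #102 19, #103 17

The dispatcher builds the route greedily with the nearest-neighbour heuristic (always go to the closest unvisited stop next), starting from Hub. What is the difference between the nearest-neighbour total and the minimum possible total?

Hub: #103=5, #101=14, #104=18, #102=26 ⇒ #103
#103: #101=9, #104=17, #102=21 ⇒ #101
#101: #104=21, #102=23 ⇒ #104
#104: #102=19 ⇒ #102
NN route Hub → #103 → #101 → #104 → #102 → Hub costs 80.
Optimal: Hub → #103 → #101 → #102 → #104 → Hub costs 74 (by enumerating all 12 distinct tours).
Excess = 80 − 74 = 6.

6 m longer than the optimal tour.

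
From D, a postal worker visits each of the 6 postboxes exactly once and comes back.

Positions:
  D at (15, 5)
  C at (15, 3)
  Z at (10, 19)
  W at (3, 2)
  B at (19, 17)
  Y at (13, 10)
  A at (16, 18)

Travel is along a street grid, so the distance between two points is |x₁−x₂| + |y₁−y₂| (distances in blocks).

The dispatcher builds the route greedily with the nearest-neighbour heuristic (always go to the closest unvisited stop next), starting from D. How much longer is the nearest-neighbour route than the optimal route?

The nearest-neighbour route is 6 blocks longer than optimal.

From D: C=2, Y=7, A=14, W=15, B=16, Z=19 → choose C (2).
From C: Y=9, W=13, A=16, B=18, Z=21 → choose Y (9).
From Y: A=11, Z=12, B=13, W=18 → choose A (11).
From A: B=4, Z=7, W=29 → choose B (4).
From B: Z=11, W=31 → choose Z (11).
From Z: W=24 → choose W (24).
NN route D → C → Y → A → B → Z → W → D costs 76.
Optimal: D → C → W → Z → A → B → Y → D costs 70 (by enumerating all 360 distinct tours).
Excess = 76 − 70 = 6.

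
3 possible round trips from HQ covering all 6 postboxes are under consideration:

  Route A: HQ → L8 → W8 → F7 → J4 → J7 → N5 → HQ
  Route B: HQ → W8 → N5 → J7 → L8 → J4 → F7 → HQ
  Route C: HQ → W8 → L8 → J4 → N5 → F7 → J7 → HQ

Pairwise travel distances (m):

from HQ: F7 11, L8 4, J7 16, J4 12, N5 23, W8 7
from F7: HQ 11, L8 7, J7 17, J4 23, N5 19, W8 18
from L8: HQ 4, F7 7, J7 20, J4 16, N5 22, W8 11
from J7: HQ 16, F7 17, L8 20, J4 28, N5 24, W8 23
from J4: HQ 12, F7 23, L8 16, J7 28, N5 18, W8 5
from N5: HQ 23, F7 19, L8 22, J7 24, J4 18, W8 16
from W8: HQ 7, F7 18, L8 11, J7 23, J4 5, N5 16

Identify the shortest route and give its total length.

Route A: 4 + 11 + 18 + 23 + 28 + 24 + 23 = 131
Route B: 7 + 16 + 24 + 20 + 16 + 23 + 11 = 117
Route C: 7 + 11 + 16 + 18 + 19 + 17 + 16 = 104

Shortest is Route C, total 104 m.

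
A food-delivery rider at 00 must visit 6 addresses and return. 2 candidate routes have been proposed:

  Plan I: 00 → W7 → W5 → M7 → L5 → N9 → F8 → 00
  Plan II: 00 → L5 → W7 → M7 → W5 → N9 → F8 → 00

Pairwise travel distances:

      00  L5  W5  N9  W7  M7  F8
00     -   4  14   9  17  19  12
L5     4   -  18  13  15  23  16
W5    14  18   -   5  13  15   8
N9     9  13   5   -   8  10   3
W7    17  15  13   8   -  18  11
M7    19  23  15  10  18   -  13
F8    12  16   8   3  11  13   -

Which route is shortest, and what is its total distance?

Plan I: 17 + 13 + 15 + 23 + 13 + 3 + 12 = 96
Plan II: 4 + 15 + 18 + 15 + 5 + 3 + 12 = 72

Shortest is Plan II, total 72.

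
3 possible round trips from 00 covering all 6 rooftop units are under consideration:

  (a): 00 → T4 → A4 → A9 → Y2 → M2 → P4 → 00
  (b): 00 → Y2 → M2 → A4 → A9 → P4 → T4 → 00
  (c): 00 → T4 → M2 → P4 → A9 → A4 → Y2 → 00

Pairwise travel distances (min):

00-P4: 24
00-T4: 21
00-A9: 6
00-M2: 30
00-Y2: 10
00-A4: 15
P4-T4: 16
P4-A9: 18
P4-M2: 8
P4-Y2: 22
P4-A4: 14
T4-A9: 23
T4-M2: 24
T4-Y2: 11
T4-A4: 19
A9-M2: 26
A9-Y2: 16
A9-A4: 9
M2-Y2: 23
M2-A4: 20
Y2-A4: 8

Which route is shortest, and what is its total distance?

(a): 21 + 19 + 9 + 16 + 23 + 8 + 24 = 120
(b): 10 + 23 + 20 + 9 + 18 + 16 + 21 = 117
(c): 21 + 24 + 8 + 18 + 9 + 8 + 10 = 98

Shortest is (c), total 98 min.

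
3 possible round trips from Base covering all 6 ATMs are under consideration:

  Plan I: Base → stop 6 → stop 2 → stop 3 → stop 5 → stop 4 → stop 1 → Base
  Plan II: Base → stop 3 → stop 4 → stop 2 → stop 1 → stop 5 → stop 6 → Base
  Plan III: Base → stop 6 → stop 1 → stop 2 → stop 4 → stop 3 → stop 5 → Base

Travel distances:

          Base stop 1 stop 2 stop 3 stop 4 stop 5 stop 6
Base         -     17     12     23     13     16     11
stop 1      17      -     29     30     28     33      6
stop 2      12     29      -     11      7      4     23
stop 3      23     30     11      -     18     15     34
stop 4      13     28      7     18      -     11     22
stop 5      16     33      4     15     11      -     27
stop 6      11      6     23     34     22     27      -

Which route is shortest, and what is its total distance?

102 — Plan III is the shortest.

Plan I: 11 + 23 + 11 + 15 + 11 + 28 + 17 = 116
Plan II: 23 + 18 + 7 + 29 + 33 + 27 + 11 = 148
Plan III: 11 + 6 + 29 + 7 + 18 + 15 + 16 = 102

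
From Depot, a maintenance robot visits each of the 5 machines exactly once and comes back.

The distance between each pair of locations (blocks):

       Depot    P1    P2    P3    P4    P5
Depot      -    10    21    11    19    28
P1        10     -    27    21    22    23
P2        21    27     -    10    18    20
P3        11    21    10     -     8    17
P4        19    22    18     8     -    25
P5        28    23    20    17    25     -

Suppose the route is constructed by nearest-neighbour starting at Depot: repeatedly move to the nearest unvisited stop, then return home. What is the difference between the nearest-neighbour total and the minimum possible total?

The nearest-neighbour route is 15 blocks longer than optimal.

From Depot: P1=10, P3=11, P4=19, P2=21, P5=28 → choose P1 (10).
From P1: P3=21, P4=22, P5=23, P2=27 → choose P3 (21).
From P3: P4=8, P2=10, P5=17 → choose P4 (8).
From P4: P2=18, P5=25 → choose P2 (18).
From P2: P5=20 → choose P5 (20).
NN route Depot → P1 → P3 → P4 → P2 → P5 → Depot costs 105.
Optimal: Depot → P1 → P5 → P2 → P3 → P4 → Depot costs 90 (by enumerating all 60 distinct tours).
Excess = 105 − 90 = 15.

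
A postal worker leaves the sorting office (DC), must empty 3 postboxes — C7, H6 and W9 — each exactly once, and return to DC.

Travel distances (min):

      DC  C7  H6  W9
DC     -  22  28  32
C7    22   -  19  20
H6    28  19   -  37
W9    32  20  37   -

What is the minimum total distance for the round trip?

99 min — the shortest possible round trip.

DC → C7 → H6 → W9 → DC: 22+19+37+32 = 110
DC → C7 → W9 → H6 → DC: 22+20+37+28 = 107
DC → H6 → C7 → W9 → DC: 28+19+20+32 = 99
The minimum is 99.
One optimal route: DC → H6 → C7 → W9 → DC (or its reverse).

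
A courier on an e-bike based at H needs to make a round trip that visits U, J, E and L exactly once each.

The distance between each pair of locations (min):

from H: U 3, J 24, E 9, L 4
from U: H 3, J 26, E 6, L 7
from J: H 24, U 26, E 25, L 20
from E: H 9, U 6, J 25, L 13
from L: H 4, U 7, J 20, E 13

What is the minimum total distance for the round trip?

With 4 stops there are 4!/2 = 12 distinct round trips (a route and its reverse cost the same).
H - U - J - E - L - H: 3+26+25+13+4 = 71
H - U - J - L - E - H: 3+26+20+13+9 = 71
H - U - E - J - L - H: 3+6+25+20+4 = 58
H - U - E - L - J - H: 3+6+13+20+24 = 66
H - U - L - J - E - H: 3+7+20+25+9 = 64
H - U - L - E - J - H: 3+7+13+25+24 = 72
H - J - U - E - L - H: 24+26+6+13+4 = 73
H - J - U - L - E - H: 24+26+7+13+9 = 79
H - J - E - U - L - H: 24+25+6+7+4 = 66
H - J - L - U - E - H: 24+20+7+6+9 = 66
H - E - U - J - L - H: 9+6+26+20+4 = 65
H - E - J - U - L - H: 9+25+26+7+4 = 71
The minimum is 58.
One optimal route: H → U → E → J → L → H (or its reverse).

Shortest round trip = 58 min.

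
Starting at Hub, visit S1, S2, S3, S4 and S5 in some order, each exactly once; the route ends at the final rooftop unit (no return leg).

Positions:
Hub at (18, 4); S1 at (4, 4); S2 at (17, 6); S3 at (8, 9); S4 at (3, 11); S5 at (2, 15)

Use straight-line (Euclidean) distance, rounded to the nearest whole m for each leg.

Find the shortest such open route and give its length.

There are 5! = 120 possible orderings.
Hub - S1 - S2 - S3 - S4 - S5: 14+13+9+5+4 = 45
Hub - S1 - S2 - S3 - S5 - S4: 14+13+9+8+4 = 48
Hub - S1 - S2 - S4 - S3 - S5: 14+13+15+5+8 = 55
Hub - S1 - S2 - S4 - S5 - S3: 14+13+15+4+8 = 54
Hub - S1 - S2 - S5 - S3 - S4: 14+13+17+8+5 = 57
Hub - S1 - S2 - S5 - S4 - S3: 14+13+17+4+5 = 53
Hub - S1 - S3 - S2 - S4 - S5: 14+6+9+15+4 = 48
Hub - S1 - S3 - S2 - S5 - S4: 14+6+9+17+4 = 50
Hub - S1 - S3 - S4 - S2 - S5: 14+6+5+15+17 = 57
Hub - S1 - S3 - S4 - S5 - S2: 14+6+5+4+17 = 46
Hub - S1 - S3 - S5 - S2 - S4: 14+6+8+17+15 = 60
Hub - S1 - S3 - S5 - S4 - S2: 14+6+8+4+15 = 47
Hub - S1 - S4 - S2 - S3 - S5: 14+7+15+9+8 = 53
Hub - S1 - S4 - S2 - S5 - S3: 14+7+15+17+8 = 61
… (106 more)
Hub - S2 - S3 - S1 - S4 - S5: 2+9+6+7+4 = 28  ← best
The minimum is 28.
One shortest path: Hub → S2 → S3 → S1 → S4 → S5.

Minimum one-way distance = 28 m.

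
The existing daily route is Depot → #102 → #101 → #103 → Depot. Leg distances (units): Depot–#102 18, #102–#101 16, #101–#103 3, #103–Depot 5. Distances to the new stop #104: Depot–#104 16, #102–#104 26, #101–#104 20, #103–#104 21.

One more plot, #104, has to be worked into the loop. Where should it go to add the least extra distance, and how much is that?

Minimum extra distance: 24, inserting #104 between Depot and #102.

Insertion cost between consecutive stops i–j is d(i,#104) + d(#104,j) − d(i,j):
  between Depot and #102: 16 + 26 − 18 = 24
  between #102 and #101: 26 + 20 − 16 = 30
  between #101 and #103: 20 + 21 − 3 = 38
  between #103 and Depot: 21 + 16 − 5 = 32
Cheapest insertion is between Depot and #102, adding 24.
New total = 42 + 24 = 66.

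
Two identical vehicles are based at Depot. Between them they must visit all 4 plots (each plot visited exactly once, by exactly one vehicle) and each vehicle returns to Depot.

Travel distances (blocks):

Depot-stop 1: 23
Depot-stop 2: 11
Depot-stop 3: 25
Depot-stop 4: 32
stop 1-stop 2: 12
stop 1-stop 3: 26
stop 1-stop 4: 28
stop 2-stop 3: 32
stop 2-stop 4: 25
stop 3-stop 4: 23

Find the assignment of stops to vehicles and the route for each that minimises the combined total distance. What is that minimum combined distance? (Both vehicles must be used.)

Minimum combined distance: 121 blocks.

Check every non-empty split of the stops between the two vehicles; for each half take its own optimal tour:
  {stop 1} + {stop 2, stop 3, stop 4}: 46 + 84 = 130
  {stop 2} + {stop 1, stop 3, stop 4}: 22 + 99 = 121
  {stop 1, stop 2} + {stop 3, stop 4}: 46 + 80 = 126
  {stop 3} + {stop 1, stop 2, stop 4}: 50 + 83 = 133
  {stop 1, stop 3} + {stop 2, stop 4}: 74 + 68 = 142
  {stop 2, stop 3} + {stop 1, stop 4}: 68 + 83 = 151
  … (7 splits in total)
Best: vehicle 1 Depot → stop 2 → Depot = 22; vehicle 2 Depot → stop 1 → stop 4 → stop 3 → Depot = 99; combined 121.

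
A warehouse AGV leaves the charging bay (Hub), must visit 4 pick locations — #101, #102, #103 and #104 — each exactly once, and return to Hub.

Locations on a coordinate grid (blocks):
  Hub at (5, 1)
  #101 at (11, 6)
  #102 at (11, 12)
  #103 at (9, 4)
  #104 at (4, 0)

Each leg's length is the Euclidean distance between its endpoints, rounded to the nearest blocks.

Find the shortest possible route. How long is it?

Shortest round trip = 29 blocks.

With 4 stops there are 4!/2 = 12 distinct round trips (a route and its reverse cost the same).
Hub→#101→#102→#103→#104→Hub: 8+6+8+6+1 = 29
Hub→#101→#102→#104→#103→Hub: 8+6+14+6+5 = 39
Hub→#101→#103→#102→#104→Hub: 8+3+8+14+1 = 34
Hub→#101→#103→#104→#102→Hub: 8+3+6+14+13 = 44
Hub→#101→#104→#102→#103→Hub: 8+9+14+8+5 = 44
Hub→#101→#104→#103→#102→Hub: 8+9+6+8+13 = 44
Hub→#102→#101→#103→#104→Hub: 13+6+3+6+1 = 29
Hub→#102→#101→#104→#103→Hub: 13+6+9+6+5 = 39
Hub→#102→#103→#101→#104→Hub: 13+8+3+9+1 = 34
Hub→#102→#104→#101→#103→Hub: 13+14+9+3+5 = 44
Hub→#103→#101→#102→#104→Hub: 5+3+6+14+1 = 29
Hub→#103→#102→#101→#104→Hub: 5+8+6+9+1 = 29
The minimum is 29.
One optimal route: Hub → #101 → #102 → #103 → #104 → Hub (or its reverse).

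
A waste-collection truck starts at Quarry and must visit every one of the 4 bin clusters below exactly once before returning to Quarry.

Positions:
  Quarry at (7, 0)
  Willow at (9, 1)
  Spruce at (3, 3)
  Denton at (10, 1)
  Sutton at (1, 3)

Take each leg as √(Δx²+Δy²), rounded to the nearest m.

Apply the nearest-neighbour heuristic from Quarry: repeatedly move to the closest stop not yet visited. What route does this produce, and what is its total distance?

19 m along Quarry → Willow → Denton → Spruce → Sutton → Quarry.

At Quarry the remaining stops are Willow 2, Denton 3, Spruce 5, Sutton 7; go to Willow.
At Willow the remaining stops are Denton 1, Spruce 6, Sutton 8; go to Denton.
At Denton the remaining stops are Spruce 7, Sutton 9; go to Spruce.
At Spruce the remaining stops are Sutton 2; go to Sutton.
Return Sutton→Quarry: 7.
Total = 2 + 1 + 7 + 2 + 7 = 19.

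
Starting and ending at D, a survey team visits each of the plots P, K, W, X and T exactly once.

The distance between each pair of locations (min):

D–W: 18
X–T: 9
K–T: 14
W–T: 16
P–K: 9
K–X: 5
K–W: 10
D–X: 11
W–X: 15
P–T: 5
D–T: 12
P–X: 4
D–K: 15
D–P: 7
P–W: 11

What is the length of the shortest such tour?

D → P → K → W → X → T → D: 7+9+10+15+9+12 = 62
D → P → K → W → T → X → D: 7+9+10+16+9+11 = 62
D → P → K → X → W → T → D: 7+9+5+15+16+12 = 64
D → P → K → X → T → W → D: 7+9+5+9+16+18 = 64
D → P → K → T → W → X → D: 7+9+14+16+15+11 = 72
D → P → K → T → X → W → D: 7+9+14+9+15+18 = 72
D → P → W → K → X → T → D: 7+11+10+5+9+12 = 54
D → P → W → K → T → X → D: 7+11+10+14+9+11 = 62
D → P → W → X → K → T → D: 7+11+15+5+14+12 = 64
D → P → W → X → T → K → D: 7+11+15+9+14+15 = 71
D → P → W → T → K → X → D: 7+11+16+14+5+11 = 64
D → P → W → T → X → K → D: 7+11+16+9+5+15 = 63
D → P → X → K → W → T → D: 7+4+5+10+16+12 = 54
D → P → X → K → T → W → D: 7+4+5+14+16+18 = 64
… (46 more)
The minimum is 54.
One optimal route: D → P → W → K → X → T → D (or its reverse).

Minimum total distance: 54 min.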